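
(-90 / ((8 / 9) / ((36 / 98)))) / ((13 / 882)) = -32805 / 13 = -2523.46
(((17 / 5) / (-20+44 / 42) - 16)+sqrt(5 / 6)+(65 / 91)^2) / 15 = -509301 / 487550+sqrt(30) / 90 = -0.98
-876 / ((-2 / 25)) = 10950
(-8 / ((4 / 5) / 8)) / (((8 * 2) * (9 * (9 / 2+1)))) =-10 / 99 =-0.10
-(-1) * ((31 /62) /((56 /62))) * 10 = 155 /28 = 5.54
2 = 2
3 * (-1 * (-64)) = 192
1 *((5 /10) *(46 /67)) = 23 /67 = 0.34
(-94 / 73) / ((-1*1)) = 94 / 73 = 1.29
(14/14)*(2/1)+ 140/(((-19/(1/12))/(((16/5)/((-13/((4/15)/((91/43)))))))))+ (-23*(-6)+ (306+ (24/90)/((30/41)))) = 107500304/240825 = 446.38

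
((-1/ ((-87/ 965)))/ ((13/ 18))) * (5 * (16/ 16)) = 28950/ 377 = 76.79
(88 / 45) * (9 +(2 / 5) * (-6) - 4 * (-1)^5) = 4664 / 225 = 20.73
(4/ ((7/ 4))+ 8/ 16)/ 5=39/ 70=0.56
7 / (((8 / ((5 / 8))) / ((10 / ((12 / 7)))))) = 1225 / 384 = 3.19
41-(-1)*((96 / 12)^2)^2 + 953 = 5090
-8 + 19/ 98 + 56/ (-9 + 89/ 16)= -129883/ 5390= -24.10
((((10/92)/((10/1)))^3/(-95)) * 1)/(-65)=1/4808398400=0.00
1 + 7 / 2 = 9 / 2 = 4.50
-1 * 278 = -278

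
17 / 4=4.25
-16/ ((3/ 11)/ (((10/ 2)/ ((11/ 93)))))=-2480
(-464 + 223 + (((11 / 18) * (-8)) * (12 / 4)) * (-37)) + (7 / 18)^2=97789 / 324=301.82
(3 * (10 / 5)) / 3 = 2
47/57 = 0.82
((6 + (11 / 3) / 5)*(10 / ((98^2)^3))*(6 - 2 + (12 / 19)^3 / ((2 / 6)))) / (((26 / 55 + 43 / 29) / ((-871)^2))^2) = 172282551077055389881625 / 3166512700293372099768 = 54.41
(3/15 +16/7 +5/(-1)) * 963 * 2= -169488/35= -4842.51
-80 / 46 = -40 / 23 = -1.74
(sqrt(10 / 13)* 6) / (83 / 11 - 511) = -11* sqrt(130) / 11999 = -0.01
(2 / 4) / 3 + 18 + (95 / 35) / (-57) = 761 / 42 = 18.12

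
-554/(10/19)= -1052.60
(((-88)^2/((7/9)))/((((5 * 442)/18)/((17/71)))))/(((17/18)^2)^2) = 24.40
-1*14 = -14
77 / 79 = 0.97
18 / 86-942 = -941.79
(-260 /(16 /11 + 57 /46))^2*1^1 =17308033600 /1857769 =9316.57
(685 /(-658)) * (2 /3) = -685 /987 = -0.69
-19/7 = -2.71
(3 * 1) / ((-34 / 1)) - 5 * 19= -3233 / 34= -95.09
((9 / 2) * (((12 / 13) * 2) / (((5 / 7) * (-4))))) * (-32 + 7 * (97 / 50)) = 174069 / 3250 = 53.56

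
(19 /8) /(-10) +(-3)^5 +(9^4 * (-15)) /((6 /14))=-18390259 /80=-229878.24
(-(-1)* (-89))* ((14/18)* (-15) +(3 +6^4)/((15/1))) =-6669.07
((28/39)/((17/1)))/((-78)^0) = 28/663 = 0.04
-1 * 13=-13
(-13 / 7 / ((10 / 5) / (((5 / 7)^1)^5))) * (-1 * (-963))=-39121875 / 235298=-166.27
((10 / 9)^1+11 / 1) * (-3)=-109 / 3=-36.33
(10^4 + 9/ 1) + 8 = 10017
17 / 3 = 5.67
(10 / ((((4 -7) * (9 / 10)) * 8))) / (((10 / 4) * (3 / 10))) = -0.62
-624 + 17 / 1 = -607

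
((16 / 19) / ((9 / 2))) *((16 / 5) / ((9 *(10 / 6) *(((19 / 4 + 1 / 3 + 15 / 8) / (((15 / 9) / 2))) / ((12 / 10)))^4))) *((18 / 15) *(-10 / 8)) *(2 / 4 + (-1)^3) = 4718592 / 369453252475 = 0.00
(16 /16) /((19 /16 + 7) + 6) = 16 /227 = 0.07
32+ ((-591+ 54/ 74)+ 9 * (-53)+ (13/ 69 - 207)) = -3171035/ 2553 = -1242.08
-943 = -943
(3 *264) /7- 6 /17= 13422 /119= 112.79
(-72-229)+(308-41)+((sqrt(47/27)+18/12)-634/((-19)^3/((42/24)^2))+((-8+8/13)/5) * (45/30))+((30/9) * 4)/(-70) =-2593256203/74900280+sqrt(141)/9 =-33.30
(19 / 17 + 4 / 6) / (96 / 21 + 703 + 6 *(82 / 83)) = 52871 / 21141693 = 0.00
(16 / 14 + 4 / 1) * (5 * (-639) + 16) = -114444 / 7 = -16349.14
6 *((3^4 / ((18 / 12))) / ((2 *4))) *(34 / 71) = 1377 / 71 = 19.39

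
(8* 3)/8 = 3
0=0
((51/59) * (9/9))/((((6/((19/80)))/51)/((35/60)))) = 38437/37760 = 1.02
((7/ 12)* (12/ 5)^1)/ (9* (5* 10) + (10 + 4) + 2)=7/ 2330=0.00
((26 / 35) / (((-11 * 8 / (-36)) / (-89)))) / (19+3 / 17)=-177021 / 125510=-1.41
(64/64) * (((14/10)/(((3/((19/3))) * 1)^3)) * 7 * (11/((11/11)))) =3697001/3645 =1014.27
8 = 8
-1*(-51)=51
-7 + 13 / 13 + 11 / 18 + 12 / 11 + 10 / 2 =139 / 198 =0.70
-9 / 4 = -2.25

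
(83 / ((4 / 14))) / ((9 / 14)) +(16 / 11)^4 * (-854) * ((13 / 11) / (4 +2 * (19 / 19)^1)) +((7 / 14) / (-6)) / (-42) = -24436928045 / 81169704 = -301.06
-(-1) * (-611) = -611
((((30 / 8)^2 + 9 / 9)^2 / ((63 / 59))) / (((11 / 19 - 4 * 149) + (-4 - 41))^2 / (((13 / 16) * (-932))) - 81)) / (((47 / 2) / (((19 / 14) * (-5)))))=5476496578513 / 55576370965248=0.10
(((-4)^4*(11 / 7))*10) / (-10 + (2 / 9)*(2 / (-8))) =-506880 / 1267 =-400.06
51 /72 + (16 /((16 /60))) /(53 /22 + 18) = 39313 /10776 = 3.65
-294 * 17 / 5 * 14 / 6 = -11662 / 5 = -2332.40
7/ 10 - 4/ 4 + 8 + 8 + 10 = 25.70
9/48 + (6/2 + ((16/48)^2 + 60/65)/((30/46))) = 134033/28080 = 4.77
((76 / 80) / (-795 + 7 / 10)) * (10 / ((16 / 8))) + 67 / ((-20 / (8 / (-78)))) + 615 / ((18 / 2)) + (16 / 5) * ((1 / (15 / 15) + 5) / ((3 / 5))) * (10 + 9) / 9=97384237 / 714870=136.23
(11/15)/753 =11/11295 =0.00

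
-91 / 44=-2.07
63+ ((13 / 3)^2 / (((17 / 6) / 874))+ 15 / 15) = 298676 / 51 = 5856.39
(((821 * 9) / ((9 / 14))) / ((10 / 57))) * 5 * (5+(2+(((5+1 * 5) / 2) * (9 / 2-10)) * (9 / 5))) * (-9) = 250597935 / 2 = 125298967.50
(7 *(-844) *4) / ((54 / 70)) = -827120 / 27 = -30634.07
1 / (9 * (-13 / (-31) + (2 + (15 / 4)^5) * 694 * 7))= 15872 / 516009574197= 0.00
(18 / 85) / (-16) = -0.01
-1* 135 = -135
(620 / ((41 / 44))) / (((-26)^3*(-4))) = 1705 / 180154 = 0.01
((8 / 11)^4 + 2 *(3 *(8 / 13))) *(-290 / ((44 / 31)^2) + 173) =204407826 / 1771561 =115.38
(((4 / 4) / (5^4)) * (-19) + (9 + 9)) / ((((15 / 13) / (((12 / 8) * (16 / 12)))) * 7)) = 292006 / 65625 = 4.45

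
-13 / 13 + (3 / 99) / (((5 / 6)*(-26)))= -1.00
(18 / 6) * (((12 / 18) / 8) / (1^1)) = 1 / 4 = 0.25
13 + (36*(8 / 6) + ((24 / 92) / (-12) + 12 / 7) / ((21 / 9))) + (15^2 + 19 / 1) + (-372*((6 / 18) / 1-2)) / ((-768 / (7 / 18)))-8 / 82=48755996797 / 159691392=305.31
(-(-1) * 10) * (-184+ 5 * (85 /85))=-1790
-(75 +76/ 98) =-3713/ 49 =-75.78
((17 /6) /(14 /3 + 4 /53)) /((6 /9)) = 2703 /3016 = 0.90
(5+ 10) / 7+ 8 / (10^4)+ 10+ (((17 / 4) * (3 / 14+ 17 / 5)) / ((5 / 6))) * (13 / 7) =5681073 / 122500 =46.38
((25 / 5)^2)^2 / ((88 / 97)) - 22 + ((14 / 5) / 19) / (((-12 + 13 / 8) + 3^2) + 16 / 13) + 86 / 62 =2594006807 / 3887400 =667.29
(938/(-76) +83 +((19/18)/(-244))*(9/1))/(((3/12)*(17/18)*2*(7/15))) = 88395165/275842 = 320.46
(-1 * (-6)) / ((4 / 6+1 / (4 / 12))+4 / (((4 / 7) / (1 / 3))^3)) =2592 / 1927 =1.35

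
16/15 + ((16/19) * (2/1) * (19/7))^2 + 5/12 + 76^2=17047241/2940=5798.38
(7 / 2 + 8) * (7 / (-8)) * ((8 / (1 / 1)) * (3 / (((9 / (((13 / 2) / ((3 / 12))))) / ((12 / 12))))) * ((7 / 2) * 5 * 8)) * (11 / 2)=-1611610 / 3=-537203.33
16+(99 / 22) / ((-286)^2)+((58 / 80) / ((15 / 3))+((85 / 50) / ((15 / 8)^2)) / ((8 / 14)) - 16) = 91217827 / 92020500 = 0.99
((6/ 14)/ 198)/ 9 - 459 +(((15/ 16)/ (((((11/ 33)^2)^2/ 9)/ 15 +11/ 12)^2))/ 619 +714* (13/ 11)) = 384.82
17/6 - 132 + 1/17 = -13169/102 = -129.11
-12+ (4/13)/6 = -466/39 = -11.95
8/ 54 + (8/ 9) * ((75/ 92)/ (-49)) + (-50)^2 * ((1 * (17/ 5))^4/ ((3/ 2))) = 6777232082/ 30429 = 222722.80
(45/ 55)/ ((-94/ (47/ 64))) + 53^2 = 3955063/ 1408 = 2808.99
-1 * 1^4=-1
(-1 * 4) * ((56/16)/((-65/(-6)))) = -84/65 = -1.29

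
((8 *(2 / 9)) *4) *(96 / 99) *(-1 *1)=-2048 / 297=-6.90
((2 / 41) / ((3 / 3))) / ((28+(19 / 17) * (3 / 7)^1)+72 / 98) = 1666 / 997735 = 0.00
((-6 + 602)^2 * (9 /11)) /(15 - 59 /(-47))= 37564092 /2101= 17879.15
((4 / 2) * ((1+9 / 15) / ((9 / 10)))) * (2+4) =21.33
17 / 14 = 1.21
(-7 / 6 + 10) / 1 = 8.83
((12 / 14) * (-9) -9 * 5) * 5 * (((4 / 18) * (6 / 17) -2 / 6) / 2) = 7995 / 238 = 33.59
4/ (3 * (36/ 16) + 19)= 16/ 103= 0.16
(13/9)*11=143/9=15.89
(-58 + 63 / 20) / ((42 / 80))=-104.48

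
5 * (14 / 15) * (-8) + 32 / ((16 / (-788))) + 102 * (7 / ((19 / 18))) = -53404 / 57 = -936.91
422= 422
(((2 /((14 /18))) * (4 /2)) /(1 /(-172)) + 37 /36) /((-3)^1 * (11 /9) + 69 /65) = 14472445 /42672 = 339.16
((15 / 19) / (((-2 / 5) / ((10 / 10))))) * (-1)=75 / 38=1.97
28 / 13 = 2.15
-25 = -25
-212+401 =189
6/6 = 1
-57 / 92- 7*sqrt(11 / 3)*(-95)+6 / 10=1273.36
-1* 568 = -568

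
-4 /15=-0.27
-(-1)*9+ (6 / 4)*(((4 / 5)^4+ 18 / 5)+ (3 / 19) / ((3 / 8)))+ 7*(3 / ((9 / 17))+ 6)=97.31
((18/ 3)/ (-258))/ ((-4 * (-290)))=-1/ 49880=-0.00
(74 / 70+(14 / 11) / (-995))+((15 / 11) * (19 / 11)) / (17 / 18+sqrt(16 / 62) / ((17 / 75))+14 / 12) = -535097449776 / 69241740953+58866750 * sqrt(62) / 49706921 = 1.60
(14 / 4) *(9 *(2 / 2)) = 63 / 2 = 31.50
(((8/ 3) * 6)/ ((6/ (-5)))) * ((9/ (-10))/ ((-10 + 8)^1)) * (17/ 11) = -102/ 11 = -9.27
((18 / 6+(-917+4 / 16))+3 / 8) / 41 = -7307 / 328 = -22.28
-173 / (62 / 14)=-1211 / 31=-39.06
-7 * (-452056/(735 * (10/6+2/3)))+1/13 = 5876973/3185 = 1845.20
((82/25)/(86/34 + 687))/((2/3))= 2091/293050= 0.01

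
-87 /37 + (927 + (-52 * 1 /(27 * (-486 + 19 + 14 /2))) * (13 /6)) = 924.66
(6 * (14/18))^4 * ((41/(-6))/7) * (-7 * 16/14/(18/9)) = 450016/243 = 1851.92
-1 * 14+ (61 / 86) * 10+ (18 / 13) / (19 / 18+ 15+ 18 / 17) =-6.83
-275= -275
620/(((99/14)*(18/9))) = 4340/99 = 43.84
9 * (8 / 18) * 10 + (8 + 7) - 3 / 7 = 54.57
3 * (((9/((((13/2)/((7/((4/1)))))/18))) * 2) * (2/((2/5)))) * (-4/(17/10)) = -680400/221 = -3078.73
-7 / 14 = -1 / 2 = -0.50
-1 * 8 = -8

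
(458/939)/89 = 458/83571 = 0.01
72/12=6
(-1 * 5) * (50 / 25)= -10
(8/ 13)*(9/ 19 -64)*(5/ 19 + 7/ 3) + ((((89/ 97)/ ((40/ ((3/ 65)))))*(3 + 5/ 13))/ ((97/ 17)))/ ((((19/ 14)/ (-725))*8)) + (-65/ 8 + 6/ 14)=-5267584017461/ 48218829204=-109.24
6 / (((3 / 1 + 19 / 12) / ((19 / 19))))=72 / 55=1.31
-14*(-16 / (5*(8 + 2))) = 112 / 25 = 4.48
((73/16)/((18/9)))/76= 73/2432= 0.03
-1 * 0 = 0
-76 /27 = -2.81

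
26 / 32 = 13 / 16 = 0.81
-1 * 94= -94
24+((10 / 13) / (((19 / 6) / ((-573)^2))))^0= 25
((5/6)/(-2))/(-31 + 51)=-1/48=-0.02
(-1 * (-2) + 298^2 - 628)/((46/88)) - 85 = 3877877/23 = 168603.35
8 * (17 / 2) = 68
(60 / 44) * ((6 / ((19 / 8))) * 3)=2160 / 209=10.33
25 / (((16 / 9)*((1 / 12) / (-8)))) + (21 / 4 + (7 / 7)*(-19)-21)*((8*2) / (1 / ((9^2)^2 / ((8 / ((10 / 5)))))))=-913329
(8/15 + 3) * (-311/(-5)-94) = -2809/25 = -112.36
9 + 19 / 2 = 37 / 2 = 18.50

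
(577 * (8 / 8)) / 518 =577 / 518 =1.11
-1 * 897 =-897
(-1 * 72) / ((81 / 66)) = -176 / 3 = -58.67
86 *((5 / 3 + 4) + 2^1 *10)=6622 / 3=2207.33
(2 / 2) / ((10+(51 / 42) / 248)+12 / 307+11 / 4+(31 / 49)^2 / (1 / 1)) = 365605072 / 4823878929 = 0.08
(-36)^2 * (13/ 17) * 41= 690768/ 17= 40633.41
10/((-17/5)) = -50/17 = -2.94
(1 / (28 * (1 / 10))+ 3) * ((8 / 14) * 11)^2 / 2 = 22748 / 343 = 66.32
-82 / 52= -41 / 26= -1.58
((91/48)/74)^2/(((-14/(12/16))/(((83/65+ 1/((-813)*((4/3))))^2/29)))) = -18860960181/9554103962828800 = -0.00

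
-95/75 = -19/15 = -1.27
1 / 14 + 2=29 / 14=2.07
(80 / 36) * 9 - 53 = -33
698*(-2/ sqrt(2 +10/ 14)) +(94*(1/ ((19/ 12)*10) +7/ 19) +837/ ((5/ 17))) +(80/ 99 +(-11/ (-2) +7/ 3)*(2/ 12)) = 2414771/ 836-1396*sqrt(133)/ 19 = 2041.14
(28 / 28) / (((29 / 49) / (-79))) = -3871 / 29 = -133.48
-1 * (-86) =86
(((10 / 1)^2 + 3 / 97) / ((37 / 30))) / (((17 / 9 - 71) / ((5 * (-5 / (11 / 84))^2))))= -1155336210000 / 135057659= -8554.39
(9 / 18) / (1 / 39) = 39 / 2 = 19.50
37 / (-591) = -37 / 591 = -0.06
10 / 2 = 5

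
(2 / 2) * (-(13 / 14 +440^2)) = -2710413 / 14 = -193600.93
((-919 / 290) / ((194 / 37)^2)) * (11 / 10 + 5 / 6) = -1258111 / 5645400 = -0.22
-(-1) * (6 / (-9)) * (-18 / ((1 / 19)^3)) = 82308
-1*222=-222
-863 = -863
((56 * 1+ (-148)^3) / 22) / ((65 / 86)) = -139394648 / 715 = -194957.55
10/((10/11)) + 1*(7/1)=18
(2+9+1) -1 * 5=7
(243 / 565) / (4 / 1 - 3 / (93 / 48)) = 7533 / 42940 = 0.18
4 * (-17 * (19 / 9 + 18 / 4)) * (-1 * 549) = 246806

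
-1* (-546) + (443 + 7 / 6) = 5941 / 6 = 990.17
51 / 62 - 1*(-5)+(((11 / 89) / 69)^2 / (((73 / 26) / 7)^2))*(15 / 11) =24183095486003 / 4153310019546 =5.82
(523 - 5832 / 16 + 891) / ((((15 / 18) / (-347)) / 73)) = -159509307 / 5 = -31901861.40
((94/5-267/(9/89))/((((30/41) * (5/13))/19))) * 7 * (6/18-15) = 61326499234/3375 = 18170814.59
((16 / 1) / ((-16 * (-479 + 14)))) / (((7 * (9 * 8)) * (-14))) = -0.00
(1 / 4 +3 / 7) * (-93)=-1767 / 28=-63.11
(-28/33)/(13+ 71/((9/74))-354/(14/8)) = -588/273383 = -0.00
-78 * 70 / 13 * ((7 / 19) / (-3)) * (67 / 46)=32830 / 437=75.13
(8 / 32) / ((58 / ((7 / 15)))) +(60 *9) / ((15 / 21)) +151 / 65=34306627 / 45240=758.33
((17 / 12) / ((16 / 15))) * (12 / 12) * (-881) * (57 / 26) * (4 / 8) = -4268445 / 3328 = -1282.59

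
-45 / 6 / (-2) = 3.75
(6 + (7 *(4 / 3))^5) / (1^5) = 17211826 / 243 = 70830.56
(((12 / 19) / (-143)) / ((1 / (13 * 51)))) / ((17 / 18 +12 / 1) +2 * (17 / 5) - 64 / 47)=-2588760 / 16251631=-0.16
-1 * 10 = -10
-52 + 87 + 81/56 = 36.45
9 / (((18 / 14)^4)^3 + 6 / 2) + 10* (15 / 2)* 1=8140358813703 / 107984466028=75.38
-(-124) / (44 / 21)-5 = 596 / 11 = 54.18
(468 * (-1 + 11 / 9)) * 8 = 832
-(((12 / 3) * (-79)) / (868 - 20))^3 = 493039 / 9528128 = 0.05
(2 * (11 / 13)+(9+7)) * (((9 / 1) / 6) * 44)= 1167.69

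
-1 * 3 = -3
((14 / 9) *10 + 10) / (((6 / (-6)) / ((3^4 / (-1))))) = 2070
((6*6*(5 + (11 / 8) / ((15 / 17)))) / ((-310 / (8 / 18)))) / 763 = -787 / 1773975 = -0.00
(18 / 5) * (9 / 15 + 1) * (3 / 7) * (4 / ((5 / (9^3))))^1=1259712 / 875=1439.67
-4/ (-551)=4/ 551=0.01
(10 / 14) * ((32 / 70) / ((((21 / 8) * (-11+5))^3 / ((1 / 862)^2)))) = -256 / 2276000057583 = -0.00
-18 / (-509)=18 / 509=0.04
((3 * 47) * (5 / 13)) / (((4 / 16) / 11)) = 31020 / 13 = 2386.15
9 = 9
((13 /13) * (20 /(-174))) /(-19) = 0.01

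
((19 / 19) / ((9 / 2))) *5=10 / 9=1.11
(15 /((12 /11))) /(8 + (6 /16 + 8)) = 110 /131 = 0.84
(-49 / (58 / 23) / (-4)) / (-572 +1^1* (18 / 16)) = -1127 / 132443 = -0.01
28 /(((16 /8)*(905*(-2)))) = -7 /905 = -0.01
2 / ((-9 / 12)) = -8 / 3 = -2.67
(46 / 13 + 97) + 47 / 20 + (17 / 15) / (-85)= 401213 / 3900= 102.88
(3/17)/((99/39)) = 13/187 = 0.07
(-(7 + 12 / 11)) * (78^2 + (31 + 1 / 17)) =-9252084 / 187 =-49476.39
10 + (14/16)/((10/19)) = 933/80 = 11.66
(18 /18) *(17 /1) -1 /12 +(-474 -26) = -5797 /12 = -483.08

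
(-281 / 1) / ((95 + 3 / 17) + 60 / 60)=-2.92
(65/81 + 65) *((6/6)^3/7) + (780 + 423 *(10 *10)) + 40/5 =43097.40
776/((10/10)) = 776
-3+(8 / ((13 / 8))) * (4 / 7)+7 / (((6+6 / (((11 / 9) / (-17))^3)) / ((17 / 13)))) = -366293815 / 1954814316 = -0.19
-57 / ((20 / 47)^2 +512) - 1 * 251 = -94703107 / 377136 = -251.11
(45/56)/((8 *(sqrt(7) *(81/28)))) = 0.01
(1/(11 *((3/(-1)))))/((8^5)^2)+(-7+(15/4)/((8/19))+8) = 351012913151/35433480192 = 9.91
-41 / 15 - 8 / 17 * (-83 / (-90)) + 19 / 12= -4847 / 3060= -1.58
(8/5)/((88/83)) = 83/55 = 1.51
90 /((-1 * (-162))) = 5 /9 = 0.56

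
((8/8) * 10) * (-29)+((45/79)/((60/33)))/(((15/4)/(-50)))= -23240/79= -294.18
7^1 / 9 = 7 / 9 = 0.78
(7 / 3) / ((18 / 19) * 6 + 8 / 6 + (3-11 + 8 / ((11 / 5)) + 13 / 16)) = 23408 / 34775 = 0.67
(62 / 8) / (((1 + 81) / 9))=279 / 328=0.85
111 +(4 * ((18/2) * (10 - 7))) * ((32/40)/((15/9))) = 4071/25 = 162.84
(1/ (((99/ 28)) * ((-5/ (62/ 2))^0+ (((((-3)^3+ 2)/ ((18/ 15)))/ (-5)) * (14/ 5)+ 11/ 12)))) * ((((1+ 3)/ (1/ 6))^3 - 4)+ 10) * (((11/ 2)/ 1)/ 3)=258160/ 489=527.93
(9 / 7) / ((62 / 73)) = 657 / 434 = 1.51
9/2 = 4.50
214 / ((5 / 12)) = 2568 / 5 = 513.60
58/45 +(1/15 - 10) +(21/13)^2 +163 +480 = 4844119/7605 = 636.97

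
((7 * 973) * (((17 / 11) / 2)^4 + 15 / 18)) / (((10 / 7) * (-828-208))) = -5695378633 / 1040096640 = -5.48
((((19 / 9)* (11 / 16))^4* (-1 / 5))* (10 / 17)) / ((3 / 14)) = -13356208327 / 5482266624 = -2.44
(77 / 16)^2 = 5929 / 256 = 23.16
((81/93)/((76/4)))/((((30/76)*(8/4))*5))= 9/775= 0.01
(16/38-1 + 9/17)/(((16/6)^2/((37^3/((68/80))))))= -2279385/5491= -415.11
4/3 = 1.33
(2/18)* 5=5/9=0.56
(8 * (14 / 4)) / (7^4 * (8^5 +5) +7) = 1 / 2810285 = 0.00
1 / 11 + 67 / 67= 12 / 11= 1.09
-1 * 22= -22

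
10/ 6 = 1.67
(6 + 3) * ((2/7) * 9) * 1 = 162/7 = 23.14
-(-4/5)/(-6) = -2/15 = -0.13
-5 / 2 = -2.50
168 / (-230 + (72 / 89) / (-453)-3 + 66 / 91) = -205455432 / 284062327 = -0.72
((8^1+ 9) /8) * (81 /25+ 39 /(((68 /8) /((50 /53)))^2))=75505881 /9550600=7.91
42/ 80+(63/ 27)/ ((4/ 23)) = 1673/ 120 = 13.94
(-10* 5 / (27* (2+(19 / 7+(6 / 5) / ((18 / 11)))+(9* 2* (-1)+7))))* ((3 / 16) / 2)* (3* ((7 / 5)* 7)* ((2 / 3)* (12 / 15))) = 1715 / 3498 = 0.49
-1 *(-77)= 77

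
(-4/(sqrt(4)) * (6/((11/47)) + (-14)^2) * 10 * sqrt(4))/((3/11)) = -97520/3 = -32506.67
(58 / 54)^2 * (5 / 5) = 841 / 729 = 1.15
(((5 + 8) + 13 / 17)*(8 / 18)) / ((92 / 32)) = 832 / 391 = 2.13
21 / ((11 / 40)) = 840 / 11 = 76.36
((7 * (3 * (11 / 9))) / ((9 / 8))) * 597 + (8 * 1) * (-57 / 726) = 14831980 / 1089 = 13619.82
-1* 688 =-688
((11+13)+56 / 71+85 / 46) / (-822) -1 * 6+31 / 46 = -105005 / 19596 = -5.36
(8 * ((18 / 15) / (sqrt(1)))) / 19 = 48 / 95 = 0.51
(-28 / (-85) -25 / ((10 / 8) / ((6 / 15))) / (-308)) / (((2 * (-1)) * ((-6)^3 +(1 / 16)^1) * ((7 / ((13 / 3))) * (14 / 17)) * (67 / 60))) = 483808 / 873392905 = 0.00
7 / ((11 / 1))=7 / 11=0.64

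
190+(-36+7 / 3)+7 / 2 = 159.83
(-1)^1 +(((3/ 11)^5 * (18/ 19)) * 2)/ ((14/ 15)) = -21354173/ 21419783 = -1.00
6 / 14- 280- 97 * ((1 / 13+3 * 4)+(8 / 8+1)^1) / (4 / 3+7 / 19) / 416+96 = -185.50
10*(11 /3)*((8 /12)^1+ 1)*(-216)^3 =-615859200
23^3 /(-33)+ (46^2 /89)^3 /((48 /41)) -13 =86058984744 /7754659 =11097.71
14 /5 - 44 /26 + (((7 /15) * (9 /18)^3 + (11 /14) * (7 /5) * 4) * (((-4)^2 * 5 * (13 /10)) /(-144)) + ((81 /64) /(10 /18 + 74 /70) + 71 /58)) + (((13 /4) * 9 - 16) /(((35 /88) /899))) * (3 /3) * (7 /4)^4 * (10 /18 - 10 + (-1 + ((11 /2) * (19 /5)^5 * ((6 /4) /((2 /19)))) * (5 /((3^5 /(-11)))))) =-49033964446684559841049 /12410236800000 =-3951090155.40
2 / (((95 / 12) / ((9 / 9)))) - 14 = -1306 / 95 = -13.75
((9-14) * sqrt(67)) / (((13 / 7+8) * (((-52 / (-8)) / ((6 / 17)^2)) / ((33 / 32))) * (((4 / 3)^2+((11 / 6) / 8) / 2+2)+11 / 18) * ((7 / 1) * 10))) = -3564 * sqrt(67) / 112075067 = -0.00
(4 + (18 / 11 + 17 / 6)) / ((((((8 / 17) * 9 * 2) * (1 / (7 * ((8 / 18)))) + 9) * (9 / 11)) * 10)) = 66521 / 753300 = 0.09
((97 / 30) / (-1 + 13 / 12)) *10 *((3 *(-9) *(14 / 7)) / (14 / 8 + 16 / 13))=-1089504 / 155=-7029.06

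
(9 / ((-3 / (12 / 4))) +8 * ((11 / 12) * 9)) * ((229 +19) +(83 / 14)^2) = 3163329 / 196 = 16139.43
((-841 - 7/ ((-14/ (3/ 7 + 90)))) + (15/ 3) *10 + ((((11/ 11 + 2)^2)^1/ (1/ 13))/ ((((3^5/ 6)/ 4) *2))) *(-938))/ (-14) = 776833/ 1764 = 440.38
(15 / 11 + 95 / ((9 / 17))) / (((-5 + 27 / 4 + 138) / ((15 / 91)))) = 358000 / 1678677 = 0.21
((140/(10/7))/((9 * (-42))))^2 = 0.07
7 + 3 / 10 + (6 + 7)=203 / 10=20.30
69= 69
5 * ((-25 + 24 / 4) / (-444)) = 95 / 444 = 0.21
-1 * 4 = -4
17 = 17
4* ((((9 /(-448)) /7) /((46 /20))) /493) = -45 /4444888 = -0.00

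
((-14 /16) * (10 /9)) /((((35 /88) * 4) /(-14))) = 77 /9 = 8.56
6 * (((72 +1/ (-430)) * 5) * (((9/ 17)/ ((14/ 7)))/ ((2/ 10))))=4179465/ 1462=2858.73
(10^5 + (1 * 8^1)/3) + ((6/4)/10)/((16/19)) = 96002731/960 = 100002.84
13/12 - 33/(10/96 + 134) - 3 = -167059/77244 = -2.16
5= 5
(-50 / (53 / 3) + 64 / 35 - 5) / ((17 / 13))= -144729 / 31535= -4.59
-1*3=-3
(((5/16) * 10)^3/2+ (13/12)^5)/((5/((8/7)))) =3.83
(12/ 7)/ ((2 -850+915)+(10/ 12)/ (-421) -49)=0.10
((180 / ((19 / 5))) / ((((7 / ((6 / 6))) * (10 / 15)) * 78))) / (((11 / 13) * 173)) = 225 / 253099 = 0.00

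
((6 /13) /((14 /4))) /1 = 12 /91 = 0.13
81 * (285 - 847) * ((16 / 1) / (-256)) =22761 / 8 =2845.12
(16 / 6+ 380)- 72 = 932 / 3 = 310.67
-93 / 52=-1.79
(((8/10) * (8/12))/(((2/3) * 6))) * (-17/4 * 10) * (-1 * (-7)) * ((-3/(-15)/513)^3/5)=-119/253135681875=-0.00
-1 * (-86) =86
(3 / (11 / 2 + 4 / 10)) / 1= 30 / 59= 0.51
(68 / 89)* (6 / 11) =408 / 979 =0.42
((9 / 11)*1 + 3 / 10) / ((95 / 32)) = 1968 / 5225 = 0.38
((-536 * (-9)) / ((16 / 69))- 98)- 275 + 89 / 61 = 2492699 / 122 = 20431.96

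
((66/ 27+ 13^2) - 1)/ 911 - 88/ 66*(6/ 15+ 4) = -232834/ 40995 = -5.68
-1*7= -7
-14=-14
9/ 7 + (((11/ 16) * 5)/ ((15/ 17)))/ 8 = 4765/ 2688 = 1.77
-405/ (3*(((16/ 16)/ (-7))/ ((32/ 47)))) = 30240/ 47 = 643.40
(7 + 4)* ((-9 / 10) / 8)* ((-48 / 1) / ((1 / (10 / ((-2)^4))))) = 297 / 8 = 37.12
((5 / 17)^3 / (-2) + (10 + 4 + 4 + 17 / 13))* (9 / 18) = 9.65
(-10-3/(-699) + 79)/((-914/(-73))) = 586847/106481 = 5.51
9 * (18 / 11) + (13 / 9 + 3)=1898 / 99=19.17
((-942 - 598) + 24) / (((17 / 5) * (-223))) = 7580 / 3791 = 2.00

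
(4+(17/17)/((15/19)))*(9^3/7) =19197/35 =548.49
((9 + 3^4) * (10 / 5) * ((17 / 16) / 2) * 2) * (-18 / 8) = -6885 / 16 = -430.31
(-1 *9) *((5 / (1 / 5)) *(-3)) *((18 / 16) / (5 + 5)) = 1215 / 16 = 75.94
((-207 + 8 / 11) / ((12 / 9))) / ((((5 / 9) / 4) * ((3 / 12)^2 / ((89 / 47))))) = -87238512 / 2585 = -33747.97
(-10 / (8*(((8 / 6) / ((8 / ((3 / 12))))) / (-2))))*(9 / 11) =540 / 11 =49.09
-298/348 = -149/174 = -0.86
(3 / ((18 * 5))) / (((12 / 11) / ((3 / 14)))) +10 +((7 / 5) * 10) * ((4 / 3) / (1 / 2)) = 79531 / 1680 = 47.34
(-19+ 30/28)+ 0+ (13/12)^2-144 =-162041/1008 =-160.75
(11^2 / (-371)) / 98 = -121 / 36358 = -0.00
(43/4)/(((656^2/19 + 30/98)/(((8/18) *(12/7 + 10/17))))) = 1567006/3226272597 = 0.00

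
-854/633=-1.35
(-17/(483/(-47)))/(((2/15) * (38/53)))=17.30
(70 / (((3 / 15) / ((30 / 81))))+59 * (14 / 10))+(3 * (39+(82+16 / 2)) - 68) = 71716 / 135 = 531.23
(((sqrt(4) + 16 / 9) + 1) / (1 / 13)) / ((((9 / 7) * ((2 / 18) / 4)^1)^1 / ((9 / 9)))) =15652 / 9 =1739.11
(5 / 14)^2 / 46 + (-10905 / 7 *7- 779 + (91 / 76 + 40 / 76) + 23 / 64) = -16009268997 / 1370432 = -11681.91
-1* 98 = -98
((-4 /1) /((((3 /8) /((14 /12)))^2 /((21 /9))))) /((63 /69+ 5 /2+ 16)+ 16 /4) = -1009792 /261711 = -3.86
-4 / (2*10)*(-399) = 399 / 5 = 79.80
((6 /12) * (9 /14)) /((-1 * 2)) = -0.16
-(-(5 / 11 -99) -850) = 8266 / 11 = 751.45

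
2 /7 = 0.29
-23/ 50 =-0.46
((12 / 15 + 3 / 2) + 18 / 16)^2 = 18769 / 1600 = 11.73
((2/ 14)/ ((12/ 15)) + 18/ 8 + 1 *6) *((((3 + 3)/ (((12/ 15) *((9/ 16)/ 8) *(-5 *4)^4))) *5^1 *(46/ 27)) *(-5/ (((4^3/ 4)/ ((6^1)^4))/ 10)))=-1357/ 7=-193.86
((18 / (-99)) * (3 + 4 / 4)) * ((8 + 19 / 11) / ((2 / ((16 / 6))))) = -9.43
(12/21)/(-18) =-2/63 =-0.03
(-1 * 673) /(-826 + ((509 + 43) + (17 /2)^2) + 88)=2692 /455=5.92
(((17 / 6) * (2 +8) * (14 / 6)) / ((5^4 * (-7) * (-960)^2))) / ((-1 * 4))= 17 / 4147200000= 0.00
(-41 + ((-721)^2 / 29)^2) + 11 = 270234640051 / 841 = 321325374.61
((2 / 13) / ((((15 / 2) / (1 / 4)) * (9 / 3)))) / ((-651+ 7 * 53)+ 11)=-1 / 157365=-0.00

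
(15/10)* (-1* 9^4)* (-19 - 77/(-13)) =1673055/13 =128696.54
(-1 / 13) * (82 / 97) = -82 / 1261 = -0.07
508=508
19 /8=2.38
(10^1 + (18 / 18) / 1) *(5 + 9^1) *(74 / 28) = 407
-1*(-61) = 61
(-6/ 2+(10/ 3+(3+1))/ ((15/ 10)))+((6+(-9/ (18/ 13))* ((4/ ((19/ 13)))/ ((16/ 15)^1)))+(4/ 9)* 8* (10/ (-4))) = -17.68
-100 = -100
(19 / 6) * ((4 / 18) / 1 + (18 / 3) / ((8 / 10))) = 2641 / 108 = 24.45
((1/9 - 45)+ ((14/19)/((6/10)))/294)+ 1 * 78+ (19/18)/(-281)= 22274591/672714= 33.11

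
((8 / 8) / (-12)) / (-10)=1 / 120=0.01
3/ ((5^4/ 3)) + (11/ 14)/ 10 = 1627/ 17500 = 0.09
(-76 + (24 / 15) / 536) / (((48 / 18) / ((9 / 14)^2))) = -883791 / 75040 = -11.78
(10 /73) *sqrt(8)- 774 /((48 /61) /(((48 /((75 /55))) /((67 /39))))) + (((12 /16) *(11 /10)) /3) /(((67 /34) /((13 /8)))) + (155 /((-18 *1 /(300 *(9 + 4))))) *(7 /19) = -19875063481 /611040 + 20 *sqrt(2) /73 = -32526.23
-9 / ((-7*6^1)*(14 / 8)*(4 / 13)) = 39 / 98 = 0.40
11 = 11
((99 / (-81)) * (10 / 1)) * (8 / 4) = -220 / 9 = -24.44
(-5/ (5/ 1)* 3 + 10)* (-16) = -112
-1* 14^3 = -2744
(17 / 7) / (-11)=-17 / 77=-0.22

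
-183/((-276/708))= 10797/23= 469.43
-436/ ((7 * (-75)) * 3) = 436/ 1575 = 0.28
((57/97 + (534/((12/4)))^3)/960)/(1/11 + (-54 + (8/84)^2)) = -884589553617/8115997760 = -108.99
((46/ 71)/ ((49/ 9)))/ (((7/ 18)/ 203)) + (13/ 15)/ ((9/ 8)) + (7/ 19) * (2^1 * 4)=587492764/ 8923635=65.84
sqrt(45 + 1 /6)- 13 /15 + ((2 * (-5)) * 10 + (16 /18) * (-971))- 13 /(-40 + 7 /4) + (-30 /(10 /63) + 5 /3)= -880493 /765 + sqrt(1626) /6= -1144.25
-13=-13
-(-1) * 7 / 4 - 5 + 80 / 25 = -1 / 20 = -0.05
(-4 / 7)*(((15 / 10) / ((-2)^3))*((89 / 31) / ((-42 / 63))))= -801 / 1736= -0.46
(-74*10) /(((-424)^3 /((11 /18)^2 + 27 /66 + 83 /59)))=85167155 /4007073286656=0.00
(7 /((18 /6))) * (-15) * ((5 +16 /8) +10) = -595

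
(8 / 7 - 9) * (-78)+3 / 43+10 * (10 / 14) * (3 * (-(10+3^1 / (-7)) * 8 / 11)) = 10748607 / 23177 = 463.76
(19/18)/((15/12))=0.84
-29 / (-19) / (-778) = -29 / 14782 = -0.00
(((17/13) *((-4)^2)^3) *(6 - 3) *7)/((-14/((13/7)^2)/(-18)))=24440832/49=498792.49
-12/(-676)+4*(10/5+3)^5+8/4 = 2112841/169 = 12502.02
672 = 672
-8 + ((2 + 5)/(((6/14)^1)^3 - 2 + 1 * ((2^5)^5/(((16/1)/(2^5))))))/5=-920733585319/115091698465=-8.00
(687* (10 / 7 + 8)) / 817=45342 / 5719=7.93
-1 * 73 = -73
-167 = -167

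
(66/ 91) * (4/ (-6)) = -44/ 91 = -0.48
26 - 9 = 17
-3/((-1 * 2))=3/2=1.50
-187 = -187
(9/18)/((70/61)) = 61/140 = 0.44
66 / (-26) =-33 / 13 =-2.54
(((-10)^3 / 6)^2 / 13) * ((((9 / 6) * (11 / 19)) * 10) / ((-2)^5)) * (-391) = 336015625 / 1482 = 226731.19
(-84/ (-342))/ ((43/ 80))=1120/ 2451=0.46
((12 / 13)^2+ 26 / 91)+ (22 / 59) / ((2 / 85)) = 1185519 / 69797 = 16.99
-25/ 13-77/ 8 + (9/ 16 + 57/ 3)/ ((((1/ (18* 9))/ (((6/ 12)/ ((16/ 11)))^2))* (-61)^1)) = -17.69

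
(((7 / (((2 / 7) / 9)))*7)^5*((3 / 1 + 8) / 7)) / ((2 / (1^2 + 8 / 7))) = 943997863961285595 / 64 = 14749966624395087.42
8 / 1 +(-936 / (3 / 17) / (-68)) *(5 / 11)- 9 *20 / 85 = 7730 / 187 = 41.34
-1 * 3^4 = -81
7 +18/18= 8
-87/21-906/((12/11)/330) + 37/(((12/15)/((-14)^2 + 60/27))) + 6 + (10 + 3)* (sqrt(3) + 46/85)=-1418477006/5355 + 13* sqrt(3)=-264865.81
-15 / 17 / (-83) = 15 / 1411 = 0.01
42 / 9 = 14 / 3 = 4.67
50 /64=25 /32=0.78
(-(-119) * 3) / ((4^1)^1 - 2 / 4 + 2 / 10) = 3570 / 37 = 96.49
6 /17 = 0.35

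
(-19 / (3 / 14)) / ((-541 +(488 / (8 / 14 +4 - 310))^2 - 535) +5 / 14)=4255641964 / 51503988609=0.08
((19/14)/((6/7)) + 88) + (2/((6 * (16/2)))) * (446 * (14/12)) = 8011/72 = 111.26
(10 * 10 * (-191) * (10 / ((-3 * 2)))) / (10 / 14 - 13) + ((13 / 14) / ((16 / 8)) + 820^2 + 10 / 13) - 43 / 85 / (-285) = 84657237880037 / 126389900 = 669810.15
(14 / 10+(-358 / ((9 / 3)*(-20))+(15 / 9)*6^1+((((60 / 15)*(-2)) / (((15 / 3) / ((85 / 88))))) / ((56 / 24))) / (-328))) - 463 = -168822967 / 378840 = -445.63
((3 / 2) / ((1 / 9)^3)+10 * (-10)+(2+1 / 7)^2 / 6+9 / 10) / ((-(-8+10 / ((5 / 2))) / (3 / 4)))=1462893 / 7840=186.59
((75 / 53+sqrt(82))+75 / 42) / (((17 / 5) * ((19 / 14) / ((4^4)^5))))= 687194767360000 / 901+76965813944320 * sqrt(82) / 323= 2920457984102.48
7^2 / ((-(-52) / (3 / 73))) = 147 / 3796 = 0.04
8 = 8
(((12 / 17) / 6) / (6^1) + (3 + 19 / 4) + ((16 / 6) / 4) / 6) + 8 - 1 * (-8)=14615 / 612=23.88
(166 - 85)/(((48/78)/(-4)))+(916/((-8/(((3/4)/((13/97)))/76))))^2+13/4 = -28248353951/62473216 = -452.17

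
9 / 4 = 2.25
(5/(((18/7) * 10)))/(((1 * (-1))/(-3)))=0.58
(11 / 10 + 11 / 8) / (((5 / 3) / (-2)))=-297 / 100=-2.97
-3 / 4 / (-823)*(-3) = -9 / 3292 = -0.00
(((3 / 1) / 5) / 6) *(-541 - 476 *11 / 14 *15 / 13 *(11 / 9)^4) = -42759841 / 284310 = -150.40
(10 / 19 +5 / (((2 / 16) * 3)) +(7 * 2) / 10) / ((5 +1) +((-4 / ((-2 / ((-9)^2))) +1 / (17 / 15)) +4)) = 73933 / 837615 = 0.09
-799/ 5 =-159.80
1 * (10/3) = 10/3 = 3.33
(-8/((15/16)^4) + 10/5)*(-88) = 37227344/50625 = 735.35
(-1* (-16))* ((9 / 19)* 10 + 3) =2352 / 19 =123.79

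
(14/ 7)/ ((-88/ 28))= -7/ 11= -0.64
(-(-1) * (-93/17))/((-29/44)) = 4092/493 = 8.30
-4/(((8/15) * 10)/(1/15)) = -1/20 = -0.05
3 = 3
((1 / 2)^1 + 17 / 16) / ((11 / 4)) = 25 / 44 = 0.57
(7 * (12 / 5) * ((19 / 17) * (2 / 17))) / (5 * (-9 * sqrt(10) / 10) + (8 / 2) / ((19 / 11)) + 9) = -10370808 * sqrt(10) / 77675975 - 5215728 / 15535195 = -0.76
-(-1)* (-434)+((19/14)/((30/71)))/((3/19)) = -413.66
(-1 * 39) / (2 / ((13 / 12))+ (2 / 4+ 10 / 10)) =-338 / 29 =-11.66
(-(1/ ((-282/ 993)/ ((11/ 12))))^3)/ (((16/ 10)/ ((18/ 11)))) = 21940138055/ 637888512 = 34.39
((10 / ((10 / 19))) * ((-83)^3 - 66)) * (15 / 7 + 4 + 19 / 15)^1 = -8453131046 / 105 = -80506009.96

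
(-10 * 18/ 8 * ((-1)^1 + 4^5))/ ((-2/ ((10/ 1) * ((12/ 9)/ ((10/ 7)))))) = 107415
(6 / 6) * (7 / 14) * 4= 2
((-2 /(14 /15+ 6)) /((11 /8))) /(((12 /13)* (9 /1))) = -5 /198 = -0.03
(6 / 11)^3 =216 / 1331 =0.16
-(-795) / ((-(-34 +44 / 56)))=742 / 31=23.94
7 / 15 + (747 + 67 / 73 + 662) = 1544371 / 1095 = 1410.38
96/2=48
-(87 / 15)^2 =-841 / 25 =-33.64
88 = 88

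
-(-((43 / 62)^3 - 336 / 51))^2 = -642172210807689 / 16415268083776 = -39.12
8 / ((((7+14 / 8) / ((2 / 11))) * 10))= 32 / 1925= 0.02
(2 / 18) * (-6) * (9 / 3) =-2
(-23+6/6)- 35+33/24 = -445/8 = -55.62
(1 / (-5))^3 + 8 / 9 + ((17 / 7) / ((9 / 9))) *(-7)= -18134 / 1125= -16.12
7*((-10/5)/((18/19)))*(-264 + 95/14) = 68419/18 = 3801.06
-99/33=-3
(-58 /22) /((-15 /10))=1.76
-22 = -22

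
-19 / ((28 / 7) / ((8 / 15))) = -38 / 15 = -2.53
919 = 919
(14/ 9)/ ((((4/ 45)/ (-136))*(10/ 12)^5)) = -3701376/ 625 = -5922.20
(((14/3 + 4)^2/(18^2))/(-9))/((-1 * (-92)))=-169/603612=-0.00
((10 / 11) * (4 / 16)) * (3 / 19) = 15 / 418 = 0.04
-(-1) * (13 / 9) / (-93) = -13 / 837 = -0.02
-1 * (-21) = 21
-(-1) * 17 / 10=17 / 10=1.70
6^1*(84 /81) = 56 /9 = 6.22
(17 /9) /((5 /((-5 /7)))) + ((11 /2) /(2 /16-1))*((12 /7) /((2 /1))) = -2495 /441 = -5.66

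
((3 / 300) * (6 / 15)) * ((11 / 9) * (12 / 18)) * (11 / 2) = 121 / 6750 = 0.02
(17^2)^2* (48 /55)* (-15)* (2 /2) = -12027024 /11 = -1093365.82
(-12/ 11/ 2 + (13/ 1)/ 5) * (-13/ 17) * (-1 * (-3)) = -4407/ 935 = -4.71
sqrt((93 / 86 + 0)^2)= 93 / 86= 1.08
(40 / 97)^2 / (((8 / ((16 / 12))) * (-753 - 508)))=-800 / 35594247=-0.00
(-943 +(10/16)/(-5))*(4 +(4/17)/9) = -193655/51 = -3797.16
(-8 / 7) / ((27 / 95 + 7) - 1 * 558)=380 / 183113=0.00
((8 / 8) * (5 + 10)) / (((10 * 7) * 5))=3 / 70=0.04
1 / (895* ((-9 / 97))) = -97 / 8055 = -0.01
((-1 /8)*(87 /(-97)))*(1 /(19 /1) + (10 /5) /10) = 261 /9215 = 0.03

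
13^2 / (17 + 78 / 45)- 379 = -103964 / 281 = -369.98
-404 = -404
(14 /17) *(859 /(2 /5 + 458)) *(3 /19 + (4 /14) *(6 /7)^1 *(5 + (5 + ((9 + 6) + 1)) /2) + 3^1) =4634305 /431851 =10.73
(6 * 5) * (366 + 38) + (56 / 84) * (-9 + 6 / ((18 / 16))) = 109058 / 9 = 12117.56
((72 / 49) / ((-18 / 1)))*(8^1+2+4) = -8 / 7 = -1.14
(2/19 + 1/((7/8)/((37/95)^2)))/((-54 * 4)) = -8801/6822900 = -0.00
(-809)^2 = 654481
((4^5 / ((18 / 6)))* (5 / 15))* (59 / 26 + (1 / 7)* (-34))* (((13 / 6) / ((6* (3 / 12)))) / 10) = -40192 / 945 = -42.53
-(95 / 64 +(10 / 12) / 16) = -1.54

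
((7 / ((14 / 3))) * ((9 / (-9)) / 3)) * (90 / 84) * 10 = -75 / 14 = -5.36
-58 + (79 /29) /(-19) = -32037 /551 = -58.14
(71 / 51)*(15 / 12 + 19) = 1917 / 68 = 28.19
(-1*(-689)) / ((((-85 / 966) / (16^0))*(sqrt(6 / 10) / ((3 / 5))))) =-6065.31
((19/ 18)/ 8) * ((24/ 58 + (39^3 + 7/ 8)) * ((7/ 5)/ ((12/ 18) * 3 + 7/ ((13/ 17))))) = 23795028803/ 24220800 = 982.42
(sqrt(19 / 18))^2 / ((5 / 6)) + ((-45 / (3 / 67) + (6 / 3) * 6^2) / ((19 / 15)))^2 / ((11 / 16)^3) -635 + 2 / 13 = 156377955465932 / 93695745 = 1668997.41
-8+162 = 154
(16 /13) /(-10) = -8 /65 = -0.12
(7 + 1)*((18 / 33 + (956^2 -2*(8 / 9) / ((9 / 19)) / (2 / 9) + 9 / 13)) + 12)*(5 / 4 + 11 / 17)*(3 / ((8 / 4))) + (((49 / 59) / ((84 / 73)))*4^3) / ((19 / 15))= 56697959042679 / 2725151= 20805437.59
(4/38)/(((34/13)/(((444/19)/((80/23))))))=33189/122740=0.27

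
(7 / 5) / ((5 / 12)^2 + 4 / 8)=1008 / 485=2.08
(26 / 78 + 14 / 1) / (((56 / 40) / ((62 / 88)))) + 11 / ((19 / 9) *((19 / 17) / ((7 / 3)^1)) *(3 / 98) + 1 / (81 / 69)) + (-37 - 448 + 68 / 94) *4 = -23146888741381 / 12071811444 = -1917.43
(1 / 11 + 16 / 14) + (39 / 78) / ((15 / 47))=2.80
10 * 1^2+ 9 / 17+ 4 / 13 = 2395 / 221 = 10.84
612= 612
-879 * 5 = -4395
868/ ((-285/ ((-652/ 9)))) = 565936/ 2565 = 220.64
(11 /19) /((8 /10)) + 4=359 /76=4.72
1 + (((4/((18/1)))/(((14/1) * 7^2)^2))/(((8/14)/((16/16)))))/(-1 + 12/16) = 302525/302526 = 1.00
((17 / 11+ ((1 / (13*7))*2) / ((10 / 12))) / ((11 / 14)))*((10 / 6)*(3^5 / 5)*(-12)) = -15293448 / 7865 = -1944.49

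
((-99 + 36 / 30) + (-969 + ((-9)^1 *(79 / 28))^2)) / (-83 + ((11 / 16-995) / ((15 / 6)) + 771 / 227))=375514977 / 424746014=0.88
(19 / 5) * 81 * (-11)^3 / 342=-11979 / 10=-1197.90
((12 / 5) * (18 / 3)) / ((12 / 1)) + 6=7.20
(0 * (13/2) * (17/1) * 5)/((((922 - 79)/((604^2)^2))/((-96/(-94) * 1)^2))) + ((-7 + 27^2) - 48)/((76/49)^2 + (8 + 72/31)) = 25083247/473688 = 52.95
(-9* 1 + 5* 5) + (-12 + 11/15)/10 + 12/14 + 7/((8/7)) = 91793/4200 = 21.86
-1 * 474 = -474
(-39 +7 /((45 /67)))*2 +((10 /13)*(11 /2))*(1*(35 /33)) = -30811 /585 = -52.67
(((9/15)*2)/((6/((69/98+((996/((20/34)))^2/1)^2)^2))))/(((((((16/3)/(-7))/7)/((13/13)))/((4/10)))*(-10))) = 760325435211576655964939018076176427/153125000000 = 4965390597300092447117969.00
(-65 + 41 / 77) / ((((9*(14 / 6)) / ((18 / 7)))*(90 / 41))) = -203524 / 56595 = -3.60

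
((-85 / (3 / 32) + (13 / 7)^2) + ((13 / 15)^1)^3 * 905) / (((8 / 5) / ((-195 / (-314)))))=-33763379 / 276948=-121.91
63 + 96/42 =457/7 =65.29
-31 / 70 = -0.44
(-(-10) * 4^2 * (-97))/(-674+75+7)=970/37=26.22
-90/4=-45/2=-22.50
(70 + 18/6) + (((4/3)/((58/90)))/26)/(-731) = 20117821/275587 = 73.00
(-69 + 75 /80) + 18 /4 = -1017 /16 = -63.56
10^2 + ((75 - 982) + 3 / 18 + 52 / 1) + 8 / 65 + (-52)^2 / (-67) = -20775139 / 26130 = -795.07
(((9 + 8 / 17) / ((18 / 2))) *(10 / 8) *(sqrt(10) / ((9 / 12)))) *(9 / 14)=115 *sqrt(10) / 102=3.57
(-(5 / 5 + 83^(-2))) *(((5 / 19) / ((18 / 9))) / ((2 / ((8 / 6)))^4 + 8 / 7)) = -385840 / 18193849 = -0.02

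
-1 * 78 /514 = -39 /257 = -0.15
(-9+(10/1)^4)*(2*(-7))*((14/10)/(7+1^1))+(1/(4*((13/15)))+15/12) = -24476.41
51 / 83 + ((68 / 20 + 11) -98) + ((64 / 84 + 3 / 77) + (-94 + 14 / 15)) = -175.25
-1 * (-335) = 335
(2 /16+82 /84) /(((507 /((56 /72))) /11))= 2035 /109512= 0.02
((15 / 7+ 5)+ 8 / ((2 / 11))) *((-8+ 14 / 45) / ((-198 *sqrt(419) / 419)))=61934 *sqrt(419) / 31185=40.65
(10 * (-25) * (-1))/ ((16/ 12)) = 375/ 2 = 187.50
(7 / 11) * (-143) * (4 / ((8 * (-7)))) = 13 / 2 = 6.50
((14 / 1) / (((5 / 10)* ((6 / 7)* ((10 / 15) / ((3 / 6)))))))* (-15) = -735 / 2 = -367.50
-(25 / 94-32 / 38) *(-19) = -1029 / 94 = -10.95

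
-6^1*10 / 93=-20 / 31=-0.65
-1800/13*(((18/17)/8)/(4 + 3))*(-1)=4050/1547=2.62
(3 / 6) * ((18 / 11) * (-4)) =-36 / 11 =-3.27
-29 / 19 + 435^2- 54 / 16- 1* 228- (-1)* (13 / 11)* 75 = 316142989 / 1672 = 189080.74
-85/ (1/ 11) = -935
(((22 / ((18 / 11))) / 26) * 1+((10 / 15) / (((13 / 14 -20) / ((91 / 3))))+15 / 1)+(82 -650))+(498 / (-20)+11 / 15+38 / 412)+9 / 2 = -1844073193 / 3217617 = -573.12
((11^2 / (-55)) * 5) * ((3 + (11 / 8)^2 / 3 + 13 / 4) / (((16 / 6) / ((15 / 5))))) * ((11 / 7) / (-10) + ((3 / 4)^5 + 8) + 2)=-15748973889 / 18350080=-858.25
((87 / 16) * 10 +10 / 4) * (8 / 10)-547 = -1003 / 2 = -501.50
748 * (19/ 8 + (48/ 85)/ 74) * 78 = 25717263/ 185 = 139012.23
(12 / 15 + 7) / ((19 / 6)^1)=234 / 95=2.46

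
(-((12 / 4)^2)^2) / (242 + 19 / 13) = -351 / 1055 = -0.33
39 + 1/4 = 157/4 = 39.25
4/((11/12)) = 4.36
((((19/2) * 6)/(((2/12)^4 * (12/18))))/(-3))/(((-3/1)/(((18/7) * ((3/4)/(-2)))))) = -83106/7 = -11872.29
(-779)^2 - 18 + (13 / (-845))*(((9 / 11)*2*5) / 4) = 173551369 / 286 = 606822.97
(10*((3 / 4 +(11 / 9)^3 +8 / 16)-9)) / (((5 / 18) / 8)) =-1706.17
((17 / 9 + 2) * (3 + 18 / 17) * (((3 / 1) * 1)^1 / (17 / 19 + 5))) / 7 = 2185 / 1904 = 1.15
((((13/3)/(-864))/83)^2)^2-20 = -42843244660584685211759/2142162233029234262016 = -20.00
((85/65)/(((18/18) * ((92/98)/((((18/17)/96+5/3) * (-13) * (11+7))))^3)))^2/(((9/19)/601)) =2407042009848249033021152720193802818699/207435268371465109504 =11603822381533664185.78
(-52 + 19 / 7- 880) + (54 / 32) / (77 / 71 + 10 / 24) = -33239323 / 35812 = -928.16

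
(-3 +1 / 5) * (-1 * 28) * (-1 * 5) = -392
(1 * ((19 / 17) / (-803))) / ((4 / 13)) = -247 / 54604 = -0.00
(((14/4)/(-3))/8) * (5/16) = -35/768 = -0.05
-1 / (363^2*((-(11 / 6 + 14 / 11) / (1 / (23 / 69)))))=2 / 272855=0.00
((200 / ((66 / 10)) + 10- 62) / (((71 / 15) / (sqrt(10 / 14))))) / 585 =-716 * sqrt(35) / 639639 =-0.01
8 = 8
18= 18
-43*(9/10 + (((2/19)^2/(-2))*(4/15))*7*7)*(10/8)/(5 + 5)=-385409/86640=-4.45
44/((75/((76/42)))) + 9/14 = 767/450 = 1.70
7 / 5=1.40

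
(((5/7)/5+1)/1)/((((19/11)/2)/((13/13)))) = 176/133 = 1.32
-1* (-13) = 13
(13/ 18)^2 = 169/ 324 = 0.52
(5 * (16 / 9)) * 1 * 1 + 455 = 4175 / 9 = 463.89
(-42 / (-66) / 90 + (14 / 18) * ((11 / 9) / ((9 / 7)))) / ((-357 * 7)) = -503 / 1683990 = -0.00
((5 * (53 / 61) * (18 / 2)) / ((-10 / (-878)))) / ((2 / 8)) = 837612 / 61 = 13731.34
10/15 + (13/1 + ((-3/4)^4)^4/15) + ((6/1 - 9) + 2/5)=713007617857/64424509440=11.07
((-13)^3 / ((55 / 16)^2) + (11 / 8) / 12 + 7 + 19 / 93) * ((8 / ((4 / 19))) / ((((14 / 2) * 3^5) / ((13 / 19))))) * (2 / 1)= -20902831391 / 3828270600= -5.46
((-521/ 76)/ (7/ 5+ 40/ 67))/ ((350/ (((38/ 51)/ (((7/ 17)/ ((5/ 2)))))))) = -34907/ 786744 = -0.04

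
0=0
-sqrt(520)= -2*sqrt(130)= -22.80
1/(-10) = -1/10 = -0.10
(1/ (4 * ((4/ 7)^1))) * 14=6.12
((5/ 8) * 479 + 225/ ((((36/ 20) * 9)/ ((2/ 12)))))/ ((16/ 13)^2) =11012885/ 55296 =199.16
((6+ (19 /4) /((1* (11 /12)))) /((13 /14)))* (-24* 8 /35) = -47232 /715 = -66.06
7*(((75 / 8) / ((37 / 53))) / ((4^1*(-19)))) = -27825 / 22496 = -1.24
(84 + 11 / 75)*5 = 6311 / 15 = 420.73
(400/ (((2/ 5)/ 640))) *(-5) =-3200000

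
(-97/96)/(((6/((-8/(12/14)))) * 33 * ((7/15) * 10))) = 97/9504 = 0.01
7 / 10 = 0.70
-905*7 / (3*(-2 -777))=6335 / 2337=2.71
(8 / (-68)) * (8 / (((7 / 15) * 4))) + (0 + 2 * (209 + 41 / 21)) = 150440 / 357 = 421.40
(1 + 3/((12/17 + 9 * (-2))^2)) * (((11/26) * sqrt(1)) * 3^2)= 960333/249704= 3.85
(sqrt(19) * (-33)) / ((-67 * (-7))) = -33 * sqrt(19) / 469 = -0.31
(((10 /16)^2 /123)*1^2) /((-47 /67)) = -1675 /369984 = -0.00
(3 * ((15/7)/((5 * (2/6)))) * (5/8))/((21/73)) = 3285/392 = 8.38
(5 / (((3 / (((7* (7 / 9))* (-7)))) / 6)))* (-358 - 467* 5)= 9236990 / 9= 1026332.22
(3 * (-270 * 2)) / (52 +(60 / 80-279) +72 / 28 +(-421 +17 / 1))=9072 / 3515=2.58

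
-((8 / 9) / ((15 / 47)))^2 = -141376 / 18225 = -7.76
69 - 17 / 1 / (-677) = 46730 / 677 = 69.03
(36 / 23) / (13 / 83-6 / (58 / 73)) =-0.21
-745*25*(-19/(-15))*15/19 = -18625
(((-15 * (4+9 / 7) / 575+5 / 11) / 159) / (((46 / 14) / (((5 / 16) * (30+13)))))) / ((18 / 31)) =934433 / 66615912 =0.01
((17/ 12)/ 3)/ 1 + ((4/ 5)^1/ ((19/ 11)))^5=137479743439/ 278561137500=0.49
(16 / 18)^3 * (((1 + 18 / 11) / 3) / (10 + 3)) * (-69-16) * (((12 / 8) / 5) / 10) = -63104 / 521235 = -0.12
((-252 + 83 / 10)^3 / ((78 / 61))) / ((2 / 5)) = -882869314633 / 31200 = -28297093.42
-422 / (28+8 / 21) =-4431 / 298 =-14.87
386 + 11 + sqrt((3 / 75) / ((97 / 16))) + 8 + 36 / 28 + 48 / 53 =4 *sqrt(97) / 485 + 151068 / 371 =407.27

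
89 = 89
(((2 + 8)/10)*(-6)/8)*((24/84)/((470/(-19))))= 57/6580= 0.01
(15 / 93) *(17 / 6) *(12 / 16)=85 / 248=0.34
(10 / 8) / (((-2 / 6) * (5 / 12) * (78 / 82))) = -123 / 13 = -9.46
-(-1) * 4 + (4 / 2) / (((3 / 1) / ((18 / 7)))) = 5.71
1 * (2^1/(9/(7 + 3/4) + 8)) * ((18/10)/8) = 279/5680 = 0.05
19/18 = 1.06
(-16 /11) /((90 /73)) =-1.18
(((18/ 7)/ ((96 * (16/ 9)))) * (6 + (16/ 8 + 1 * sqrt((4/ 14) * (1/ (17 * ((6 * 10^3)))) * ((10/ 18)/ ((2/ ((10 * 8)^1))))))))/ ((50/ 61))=183 * sqrt(1785)/ 53312000 + 1647/ 11200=0.15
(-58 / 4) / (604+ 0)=-29 / 1208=-0.02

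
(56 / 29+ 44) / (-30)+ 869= 125783 / 145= 867.47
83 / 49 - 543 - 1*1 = -26573 / 49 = -542.31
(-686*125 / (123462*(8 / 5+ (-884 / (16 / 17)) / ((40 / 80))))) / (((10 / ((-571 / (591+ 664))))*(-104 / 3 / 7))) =0.00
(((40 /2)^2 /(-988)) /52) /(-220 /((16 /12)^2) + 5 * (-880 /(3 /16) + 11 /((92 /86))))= 1380 /4172222483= 0.00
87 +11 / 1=98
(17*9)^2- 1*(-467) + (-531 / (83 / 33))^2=471537293 / 6889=68447.86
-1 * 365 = -365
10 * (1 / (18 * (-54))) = -5 / 486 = -0.01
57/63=19/21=0.90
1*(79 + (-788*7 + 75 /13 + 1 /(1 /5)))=-5426.23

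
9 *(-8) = -72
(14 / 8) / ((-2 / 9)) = -63 / 8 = -7.88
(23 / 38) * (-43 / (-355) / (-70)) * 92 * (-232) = 5277304 / 236075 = 22.35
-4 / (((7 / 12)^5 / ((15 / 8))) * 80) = -23328 / 16807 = -1.39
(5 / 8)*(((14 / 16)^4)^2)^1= 28824005 / 134217728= 0.21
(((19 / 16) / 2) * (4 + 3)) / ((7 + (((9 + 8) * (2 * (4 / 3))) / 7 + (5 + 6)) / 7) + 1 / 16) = 19551 / 44966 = 0.43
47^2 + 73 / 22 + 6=2218.32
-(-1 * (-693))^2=-480249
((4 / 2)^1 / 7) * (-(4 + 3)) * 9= -18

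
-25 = -25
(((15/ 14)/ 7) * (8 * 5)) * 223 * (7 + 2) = 602100/ 49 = 12287.76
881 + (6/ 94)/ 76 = 3146935/ 3572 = 881.00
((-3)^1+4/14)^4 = 130321/2401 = 54.28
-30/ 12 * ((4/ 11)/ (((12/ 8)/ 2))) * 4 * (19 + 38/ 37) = -39520/ 407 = -97.10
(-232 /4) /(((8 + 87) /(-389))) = 22562 /95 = 237.49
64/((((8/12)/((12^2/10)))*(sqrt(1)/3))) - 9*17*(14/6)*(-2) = 24306/5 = 4861.20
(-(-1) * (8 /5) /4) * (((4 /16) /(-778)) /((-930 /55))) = 11 /1447080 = 0.00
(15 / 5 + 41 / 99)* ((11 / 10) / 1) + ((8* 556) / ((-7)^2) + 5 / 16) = 3346081 / 35280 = 94.84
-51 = -51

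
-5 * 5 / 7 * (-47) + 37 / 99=116584 / 693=168.23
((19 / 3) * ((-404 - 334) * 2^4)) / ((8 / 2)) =-18696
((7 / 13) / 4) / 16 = 7 / 832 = 0.01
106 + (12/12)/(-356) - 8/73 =2751807/25988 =105.89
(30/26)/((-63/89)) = -445/273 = -1.63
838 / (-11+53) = 19.95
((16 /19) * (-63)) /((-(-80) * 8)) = -63 /760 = -0.08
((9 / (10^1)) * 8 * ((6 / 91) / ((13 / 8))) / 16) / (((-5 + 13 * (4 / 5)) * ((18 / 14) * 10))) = 2 / 7605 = 0.00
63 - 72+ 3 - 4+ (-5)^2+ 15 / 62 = 945 / 62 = 15.24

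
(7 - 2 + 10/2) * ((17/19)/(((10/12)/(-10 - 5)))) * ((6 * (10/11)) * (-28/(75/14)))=959616/209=4591.46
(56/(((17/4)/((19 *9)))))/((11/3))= 114912/187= 614.50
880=880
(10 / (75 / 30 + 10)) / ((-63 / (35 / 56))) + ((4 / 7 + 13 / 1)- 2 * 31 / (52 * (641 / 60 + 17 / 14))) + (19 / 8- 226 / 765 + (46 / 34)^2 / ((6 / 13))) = 307652896051 / 15769932360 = 19.51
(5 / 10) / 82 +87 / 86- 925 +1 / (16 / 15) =-26037247 / 28208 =-923.04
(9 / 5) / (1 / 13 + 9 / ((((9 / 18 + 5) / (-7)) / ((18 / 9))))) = -1287 / 16325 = -0.08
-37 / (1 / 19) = -703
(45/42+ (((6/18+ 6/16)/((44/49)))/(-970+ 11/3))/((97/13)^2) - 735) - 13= -3861607381227/5169982048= -746.93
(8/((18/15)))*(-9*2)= -120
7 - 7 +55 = 55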